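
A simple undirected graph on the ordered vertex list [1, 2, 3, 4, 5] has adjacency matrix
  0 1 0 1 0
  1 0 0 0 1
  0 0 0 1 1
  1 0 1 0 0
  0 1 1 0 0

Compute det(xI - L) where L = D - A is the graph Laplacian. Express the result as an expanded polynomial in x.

x^5 - 10x^4 + 35x^3 - 50x^2 + 25x

Reading degrees in the order [1, 2, 3, 4, 5] gives [2, 2, 2, 2, 2]; set D = diag(2, 2, 2, 2, 2) and form L = D - A. Computing det(xI - L) by cofactor expansion (or equivalently via sum-over-permutations) gives x^5 - 10x^4 + 35x^3 - 50x^2 + 25x. The constant term is 0 because L is singular (the all-ones vector lies in its kernel).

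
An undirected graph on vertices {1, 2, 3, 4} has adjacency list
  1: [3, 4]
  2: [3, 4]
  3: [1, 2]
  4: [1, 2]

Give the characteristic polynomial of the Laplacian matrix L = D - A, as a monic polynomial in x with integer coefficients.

x^4 - 8x^3 + 20x^2 - 16x

Each diagonal entry of L is the vertex degree and each off-diagonal entry is -1 where an edge is present, 0 otherwise; in the order [1, 2, 3, 4] the diagonal is [2, 2, 2, 2]. The eigenvalues of L are [0, 2, 2, 4]; the characteristic polynomial is the product of (x - lambda_i), which multiplies out to x^4 - 8x^3 + 20x^2 - 16x. Since p(0) = det(-L) = 0, x divides p(x). The largest eigenvalue, 4, is at most the vertex count 4. By the matrix-tree theorem the graph has (1/4) * product of the nonzero eigenvalues = 4 spanning trees.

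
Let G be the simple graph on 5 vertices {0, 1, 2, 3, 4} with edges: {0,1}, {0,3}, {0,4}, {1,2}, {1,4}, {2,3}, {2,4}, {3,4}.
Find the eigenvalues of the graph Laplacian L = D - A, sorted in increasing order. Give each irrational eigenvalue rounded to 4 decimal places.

With the vertex order [0, 1, 2, 3, 4], the degrees are [3, 3, 3, 3, 4], giving D = diag(3, 3, 3, 3, 4) and L = D - A. Diagonalising L (or applying a numerical eigensolver to the 5x5 matrix) gives the spectrum above. The single zero eigenvalue shows the graph is connected. There is one zero in the spectrum, matching the 1 component.

[0, 3, 3, 5, 5]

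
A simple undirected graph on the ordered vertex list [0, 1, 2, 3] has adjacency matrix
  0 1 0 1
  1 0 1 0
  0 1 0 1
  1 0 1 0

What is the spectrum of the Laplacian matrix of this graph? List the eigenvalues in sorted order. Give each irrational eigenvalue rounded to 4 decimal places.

[0, 2, 2, 4]

With the vertex order [0, 1, 2, 3], the degrees are [2, 2, 2, 2], giving D = diag(2, 2, 2, 2) and L = D - A. Diagonalising L (or applying a numerical eigensolver to the 4x4 matrix) gives the spectrum above. The largest eigenvalue, 4, is at most the vertex count 4.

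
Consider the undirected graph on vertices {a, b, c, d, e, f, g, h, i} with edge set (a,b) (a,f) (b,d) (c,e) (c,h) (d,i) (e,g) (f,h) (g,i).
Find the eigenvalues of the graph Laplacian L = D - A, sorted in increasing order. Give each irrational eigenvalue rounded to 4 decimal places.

[0, 0.4679, 0.4679, 1.6527, 1.6527, 3, 3, 3.8794, 3.8794]

Each diagonal entry of L is the vertex degree and each off-diagonal entry is -1 where an edge is present, 0 otherwise; in the order [a, b, c, d, e, f, g, h, i] the diagonal is [2, 2, 2, 2, 2, 2, 2, 2, 2]. Since every row of L sums to 0, the all-ones vector is in the kernel and 0 is an eigenvalue. The largest eigenvalue, 3.8794, is at most the vertex count 9. The eigenvalues sum to 18, which equals trace(L) = 2|E|.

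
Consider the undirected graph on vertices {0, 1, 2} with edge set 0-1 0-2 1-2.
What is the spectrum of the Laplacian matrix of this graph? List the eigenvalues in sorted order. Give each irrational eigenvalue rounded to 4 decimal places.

Reading degrees in the order [0, 1, 2] gives [2, 2, 2]; set D = diag(2, 2, 2) and form L = D - A. Since every row of L sums to 0, the all-ones vector is in the kernel and 0 is an eigenvalue. The single zero eigenvalue shows the graph is connected.

[0, 3, 3]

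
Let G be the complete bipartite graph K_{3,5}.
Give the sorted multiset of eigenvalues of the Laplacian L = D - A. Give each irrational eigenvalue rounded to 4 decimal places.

[0, 3, 3, 3, 3, 5, 5, 8]

The graph has 8 vertices and degree multiset [5, 5, 5, 3, 3, 3, 3, 3]; D is the diagonal matrix of degrees and L = D - A. The multiplicity of 0 as a Laplacian eigenvalue equals the number of connected components. The single zero eigenvalue shows the graph is connected. The eigenvalues sum to 30, which equals trace(L) = 2|E|.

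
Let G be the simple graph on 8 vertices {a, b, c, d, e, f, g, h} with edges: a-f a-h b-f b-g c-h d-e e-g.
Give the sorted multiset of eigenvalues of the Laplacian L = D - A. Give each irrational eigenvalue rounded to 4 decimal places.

[0, 0.1522, 0.5858, 1.2346, 2, 2.7654, 3.4142, 3.8478]

With the vertex order [a, b, c, d, e, f, g, h], the degrees are [2, 2, 1, 1, 2, 2, 2, 2], giving D = diag(2, 2, 1, 1, 2, 2, 2, 2) and L = D - A. The multiplicity of 0 as a Laplacian eigenvalue equals the number of connected components. The largest eigenvalue, 3.8478, is at most the vertex count 8.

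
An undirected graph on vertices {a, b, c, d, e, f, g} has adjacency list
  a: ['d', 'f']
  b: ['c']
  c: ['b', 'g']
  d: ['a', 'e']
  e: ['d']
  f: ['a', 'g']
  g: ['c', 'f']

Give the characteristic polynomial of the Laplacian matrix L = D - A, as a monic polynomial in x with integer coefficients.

Each diagonal entry of L is the vertex degree and each off-diagonal entry is -1 where an edge is present, 0 otherwise; in the order [a, b, c, d, e, f, g] the diagonal is [2, 1, 2, 2, 1, 2, 2]. Computing det(xI - L) by cofactor expansion (or equivalently via sum-over-permutations) gives x^7 - 12x^6 + 55x^5 - 120x^4 + 126x^3 - 56x^2 + 7x. Since p(0) = det(-L) = 0, x divides p(x). The eigenvalues sum to 12, which equals trace(L) = 2|E|.

x^7 - 12x^6 + 55x^5 - 120x^4 + 126x^3 - 56x^2 + 7x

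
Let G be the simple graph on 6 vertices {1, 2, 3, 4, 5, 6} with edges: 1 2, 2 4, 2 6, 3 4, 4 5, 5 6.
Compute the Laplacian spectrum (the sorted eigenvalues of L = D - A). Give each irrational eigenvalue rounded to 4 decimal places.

With the vertex order [1, 2, 3, 4, 5, 6], the degrees are [1, 3, 1, 3, 2, 2], giving D = diag(1, 3, 1, 3, 2, 2) and L = D - A. Diagonalising L (or applying a numerical eigensolver to the 6x6 matrix) gives the spectrum above. The single zero eigenvalue shows the graph is connected.

[0, 0.6571, 1, 2.5293, 3, 4.8136]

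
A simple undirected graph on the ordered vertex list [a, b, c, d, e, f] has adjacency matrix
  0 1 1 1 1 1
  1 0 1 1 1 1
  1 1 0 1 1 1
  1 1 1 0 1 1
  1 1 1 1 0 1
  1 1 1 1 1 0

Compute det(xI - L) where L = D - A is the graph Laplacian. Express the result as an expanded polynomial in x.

x^6 - 30x^5 + 360x^4 - 2160x^3 + 6480x^2 - 7776x

With the vertex order [a, b, c, d, e, f], the degrees are [5, 5, 5, 5, 5, 5], giving D = diag(5, 5, 5, 5, 5, 5) and L = D - A. The eigenvalues of L are [0, 6, 6, 6, 6, 6]; the characteristic polynomial is the product of (x - lambda_i), which multiplies out to x^6 - 30x^5 + 360x^4 - 2160x^3 + 6480x^2 - 7776x. The constant term is 0 because L is singular (the all-ones vector lies in its kernel). The largest eigenvalue, 6, is at most the vertex count 6.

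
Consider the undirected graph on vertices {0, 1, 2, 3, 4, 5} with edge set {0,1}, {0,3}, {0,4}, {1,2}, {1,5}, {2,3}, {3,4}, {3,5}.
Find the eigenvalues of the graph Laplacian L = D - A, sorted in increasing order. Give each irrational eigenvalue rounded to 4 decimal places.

[0, 1.4384, 2, 3, 4, 5.5616]

Each diagonal entry of L is the vertex degree and each off-diagonal entry is -1 where an edge is present, 0 otherwise; in the order [0, 1, 2, 3, 4, 5] the diagonal is [3, 3, 2, 4, 2, 2]. The multiplicity of 0 as a Laplacian eigenvalue equals the number of connected components.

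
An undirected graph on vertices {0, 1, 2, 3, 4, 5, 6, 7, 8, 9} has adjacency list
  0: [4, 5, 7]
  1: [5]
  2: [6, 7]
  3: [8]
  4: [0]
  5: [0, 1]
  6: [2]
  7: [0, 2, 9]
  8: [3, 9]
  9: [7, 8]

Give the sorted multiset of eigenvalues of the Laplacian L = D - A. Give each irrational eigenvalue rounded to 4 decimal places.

Reading degrees in the order [0, 1, 2, 3, 4, 5, 6, 7, 8, 9] gives [3, 1, 2, 1, 1, 2, 1, 3, 2, 2]; set D = diag(3, 1, 2, 1, 1, 2, 1, 3, 2, 2) and form L = D - A. L is symmetric positive semidefinite, so every eigenvalue is real and nonnegative. The single zero eigenvalue shows the graph is connected. The largest eigenvalue, 4.7517, is at most the vertex count 10.

[0, 0.1859, 0.2989, 0.6329, 1.1826, 2, 2.3183, 3.0437, 3.5861, 4.7517]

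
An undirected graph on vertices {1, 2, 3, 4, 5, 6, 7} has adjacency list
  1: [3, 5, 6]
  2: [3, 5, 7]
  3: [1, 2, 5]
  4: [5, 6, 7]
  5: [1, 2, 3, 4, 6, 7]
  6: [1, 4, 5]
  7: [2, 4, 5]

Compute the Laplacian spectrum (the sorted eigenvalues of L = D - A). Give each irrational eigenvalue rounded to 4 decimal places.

With the vertex order [1, 2, 3, 4, 5, 6, 7], the degrees are [3, 3, 3, 3, 6, 3, 3], giving D = diag(3, 3, 3, 3, 6, 3, 3) and L = D - A. The multiplicity of 0 as a Laplacian eigenvalue equals the number of connected components. By the matrix-tree theorem the graph has (1/7) * product of the nonzero eigenvalues = 320 spanning trees.

[0, 2, 2, 4, 4, 5, 7]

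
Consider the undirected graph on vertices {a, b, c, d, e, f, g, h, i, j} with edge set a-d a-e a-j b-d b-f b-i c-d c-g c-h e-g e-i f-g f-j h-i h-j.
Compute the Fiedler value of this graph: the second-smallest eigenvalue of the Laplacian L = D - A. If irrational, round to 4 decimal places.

2

Each diagonal entry of L is the vertex degree and each off-diagonal entry is -1 where an edge is present, 0 otherwise; in the order [a, b, c, d, e, f, g, h, i, j] the diagonal is [3, 3, 3, 3, 3, 3, 3, 3, 3, 3]. The smallest Laplacian eigenvalue is always 0. The next one, lambda_2 = 2, measures how hard the graph is to disconnect: larger values mean better connectivity. The largest eigenvalue, 5, is at most the vertex count 10.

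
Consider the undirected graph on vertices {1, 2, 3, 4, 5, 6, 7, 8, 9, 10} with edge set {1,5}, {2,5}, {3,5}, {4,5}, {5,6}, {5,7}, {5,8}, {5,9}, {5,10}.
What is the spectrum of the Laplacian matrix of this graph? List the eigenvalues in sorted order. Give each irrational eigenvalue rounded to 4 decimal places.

[0, 1, 1, 1, 1, 1, 1, 1, 1, 10]

Each diagonal entry of L is the vertex degree and each off-diagonal entry is -1 where an edge is present, 0 otherwise; in the order [1, 2, 3, 4, 5, 6, 7, 8, 9, 10] the diagonal is [1, 1, 1, 1, 9, 1, 1, 1, 1, 1]. Since every row of L sums to 0, the all-ones vector is in the kernel and 0 is an eigenvalue. The single zero eigenvalue shows the graph is connected. There is one zero in the spectrum, matching the 1 component.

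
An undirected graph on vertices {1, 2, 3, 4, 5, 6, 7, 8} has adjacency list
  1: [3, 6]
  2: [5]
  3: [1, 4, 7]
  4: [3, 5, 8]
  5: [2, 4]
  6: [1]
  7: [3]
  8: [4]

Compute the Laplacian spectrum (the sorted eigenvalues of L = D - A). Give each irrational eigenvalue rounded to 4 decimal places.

With the vertex order [1, 2, 3, 4, 5, 6, 7, 8], the degrees are [2, 1, 3, 3, 2, 1, 1, 1], giving D = diag(2, 1, 3, 3, 2, 1, 1, 1) and L = D - A. Diagonalising L (or applying a numerical eigensolver to the 8x8 matrix) gives the spectrum above. The single zero eigenvalue shows the graph is connected.

[0, 0.2509, 0.5858, 0.7287, 2, 2.3349, 3.4142, 4.6855]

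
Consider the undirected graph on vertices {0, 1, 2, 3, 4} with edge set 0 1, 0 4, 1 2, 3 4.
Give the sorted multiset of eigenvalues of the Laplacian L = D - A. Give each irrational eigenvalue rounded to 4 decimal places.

[0, 0.3820, 1.3820, 2.6180, 3.6180]

With the vertex order [0, 1, 2, 3, 4], the degrees are [2, 2, 1, 1, 2], giving D = diag(2, 2, 1, 1, 2) and L = D - A. Since every row of L sums to 0, the all-ones vector is in the kernel and 0 is an eigenvalue. The single zero eigenvalue shows the graph is connected. By the matrix-tree theorem the graph has (1/5) * product of the nonzero eigenvalues = 1 spanning tree.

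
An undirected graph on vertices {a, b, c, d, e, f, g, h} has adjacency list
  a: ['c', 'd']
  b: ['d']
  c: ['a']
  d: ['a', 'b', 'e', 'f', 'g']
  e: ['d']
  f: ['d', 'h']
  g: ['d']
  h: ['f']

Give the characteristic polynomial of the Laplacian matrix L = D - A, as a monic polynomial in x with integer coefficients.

With the vertex order [a, b, c, d, e, f, g, h], the degrees are [2, 1, 1, 5, 1, 2, 1, 1], giving D = diag(2, 1, 1, 5, 1, 2, 1, 1) and L = D - A. Computing det(xI - L) by cofactor expansion (or equivalently via sum-over-permutations) gives x^8 - 14x^7 + 72x^6 - 180x^5 + 238x^4 - 168x^3 + 59x^2 - 8x. The coefficient of x^7 equals -trace(L) = -14, matching the sum of degrees. There is one zero in the spectrum, matching the 1 component.

x^8 - 14x^7 + 72x^6 - 180x^5 + 238x^4 - 168x^3 + 59x^2 - 8x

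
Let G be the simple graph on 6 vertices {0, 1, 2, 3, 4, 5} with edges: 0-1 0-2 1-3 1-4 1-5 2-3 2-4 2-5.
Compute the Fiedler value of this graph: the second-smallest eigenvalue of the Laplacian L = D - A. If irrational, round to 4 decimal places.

2

With the vertex order [0, 1, 2, 3, 4, 5], the degrees are [2, 4, 4, 2, 2, 2], giving D = diag(2, 4, 4, 2, 2, 2) and L = D - A. The smallest Laplacian eigenvalue is always 0. The next one, lambda_2 = 2, measures how hard the graph is to disconnect: larger values mean better connectivity. The largest eigenvalue, 6, is at most the vertex count 6.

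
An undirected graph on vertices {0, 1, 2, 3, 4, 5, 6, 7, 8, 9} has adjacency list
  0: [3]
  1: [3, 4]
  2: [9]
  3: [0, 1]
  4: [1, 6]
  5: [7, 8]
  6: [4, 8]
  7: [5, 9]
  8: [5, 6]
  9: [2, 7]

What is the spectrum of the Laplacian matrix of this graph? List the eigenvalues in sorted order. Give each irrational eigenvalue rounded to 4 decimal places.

Reading degrees in the order [0, 1, 2, 3, 4, 5, 6, 7, 8, 9] gives [1, 2, 1, 2, 2, 2, 2, 2, 2, 2]; set D = diag(1, 2, 1, 2, 2, 2, 2, 2, 2, 2) and form L = D - A. Diagonalising L (or applying a numerical eigensolver to the 10x10 matrix) gives the spectrum above. The eigenvalues sum to 18, which equals trace(L) = 2|E|. The largest eigenvalue, 3.9021, is at most the vertex count 10.

[0, 0.0979, 0.3820, 0.8244, 1.3820, 2, 2.6180, 3.1756, 3.6180, 3.9021]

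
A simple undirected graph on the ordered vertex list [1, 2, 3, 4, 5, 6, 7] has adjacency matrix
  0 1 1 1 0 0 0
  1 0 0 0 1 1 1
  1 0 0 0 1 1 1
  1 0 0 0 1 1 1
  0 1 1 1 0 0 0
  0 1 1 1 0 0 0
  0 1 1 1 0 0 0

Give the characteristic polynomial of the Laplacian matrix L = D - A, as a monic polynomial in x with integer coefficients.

x^7 - 24x^6 + 234x^5 - 1192x^4 + 3357x^3 - 4968x^2 + 3024x

Reading degrees in the order [1, 2, 3, 4, 5, 6, 7] gives [3, 4, 4, 4, 3, 3, 3]; set D = diag(3, 4, 4, 4, 3, 3, 3) and form L = D - A. Computing det(xI - L) by cofactor expansion (or equivalently via sum-over-permutations) gives x^7 - 24x^6 + 234x^5 - 1192x^4 + 3357x^3 - 4968x^2 + 3024x. The coefficient of x^6 equals -trace(L) = -24, matching the sum of degrees. The largest eigenvalue, 7, is at most the vertex count 7.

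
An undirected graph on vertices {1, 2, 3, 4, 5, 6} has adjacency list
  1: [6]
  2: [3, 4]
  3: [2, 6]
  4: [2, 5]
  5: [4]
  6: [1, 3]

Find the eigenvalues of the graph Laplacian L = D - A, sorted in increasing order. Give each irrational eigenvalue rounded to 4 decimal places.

[0, 0.2679, 1, 2, 3, 3.7321]

Each diagonal entry of L is the vertex degree and each off-diagonal entry is -1 where an edge is present, 0 otherwise; in the order [1, 2, 3, 4, 5, 6] the diagonal is [1, 2, 2, 2, 1, 2]. L is symmetric positive semidefinite, so every eigenvalue is real and nonnegative. The eigenvalues sum to 10, which equals trace(L) = 2|E|. There is one zero in the spectrum, matching the 1 component.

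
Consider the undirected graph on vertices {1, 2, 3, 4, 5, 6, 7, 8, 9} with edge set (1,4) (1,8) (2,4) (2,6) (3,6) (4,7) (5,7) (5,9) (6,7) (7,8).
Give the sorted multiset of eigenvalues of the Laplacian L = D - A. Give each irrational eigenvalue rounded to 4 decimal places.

With the vertex order [1, 2, 3, 4, 5, 6, 7, 8, 9], the degrees are [2, 2, 1, 3, 2, 3, 4, 2, 1], giving D = diag(2, 2, 1, 3, 2, 3, 4, 2, 1) and L = D - A. Since every row of L sums to 0, the all-ones vector is in the kernel and 0 is an eigenvalue. The single zero eigenvalue shows the graph is connected. The largest eigenvalue, 5.7073, is at most the vertex count 9.

[0, 0.3820, 0.6287, 1.3820, 2.1281, 2.6180, 3.5359, 3.6180, 5.7073]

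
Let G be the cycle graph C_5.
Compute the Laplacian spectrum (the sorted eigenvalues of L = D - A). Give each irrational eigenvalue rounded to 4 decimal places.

The graph has 5 vertices and degree multiset [2, 2, 2, 2, 2]; D is the diagonal matrix of degrees and L = D - A. L is symmetric positive semidefinite, so every eigenvalue is real and nonnegative. The single zero eigenvalue shows the graph is connected. There is one zero in the spectrum, matching the 1 component.

[0, 1.3820, 1.3820, 3.6180, 3.6180]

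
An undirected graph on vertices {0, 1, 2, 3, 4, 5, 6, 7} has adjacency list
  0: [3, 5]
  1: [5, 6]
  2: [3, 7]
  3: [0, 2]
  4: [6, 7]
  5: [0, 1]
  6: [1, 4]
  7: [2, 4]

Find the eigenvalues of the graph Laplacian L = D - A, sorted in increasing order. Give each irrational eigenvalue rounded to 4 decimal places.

Each diagonal entry of L is the vertex degree and each off-diagonal entry is -1 where an edge is present, 0 otherwise; in the order [0, 1, 2, 3, 4, 5, 6, 7] the diagonal is [2, 2, 2, 2, 2, 2, 2, 2]. L is symmetric positive semidefinite, so every eigenvalue is real and nonnegative. The single zero eigenvalue shows the graph is connected. The largest eigenvalue, 4, is at most the vertex count 8.

[0, 0.5858, 0.5858, 2, 2, 3.4142, 3.4142, 4]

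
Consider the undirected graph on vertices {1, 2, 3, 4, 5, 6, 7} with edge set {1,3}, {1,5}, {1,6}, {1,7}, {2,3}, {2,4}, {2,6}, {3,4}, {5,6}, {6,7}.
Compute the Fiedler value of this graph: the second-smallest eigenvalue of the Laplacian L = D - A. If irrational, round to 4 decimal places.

Reading degrees in the order [1, 2, 3, 4, 5, 6, 7] gives [4, 3, 3, 2, 2, 4, 2]; set D = diag(4, 3, 3, 2, 2, 4, 2) and form L = D - A. The smallest Laplacian eigenvalue is always 0. The next one, lambda_2 = 0.8851, measures how hard the graph is to disconnect: larger values mean better connectivity. The largest eigenvalue, 5.6180, is at most the vertex count 7. The eigenvalues sum to 20, which equals trace(L) = 2|E|.

0.8851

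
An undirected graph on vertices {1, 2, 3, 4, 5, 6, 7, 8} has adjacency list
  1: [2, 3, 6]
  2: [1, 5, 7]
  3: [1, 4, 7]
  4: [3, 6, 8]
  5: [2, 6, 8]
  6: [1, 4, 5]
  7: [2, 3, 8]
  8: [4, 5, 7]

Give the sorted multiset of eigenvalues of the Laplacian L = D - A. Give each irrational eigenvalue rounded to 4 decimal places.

[0, 2, 2, 2, 4, 4, 4, 6]

With the vertex order [1, 2, 3, 4, 5, 6, 7, 8], the degrees are [3, 3, 3, 3, 3, 3, 3, 3], giving D = diag(3, 3, 3, 3, 3, 3, 3, 3) and L = D - A. Since every row of L sums to 0, the all-ones vector is in the kernel and 0 is an eigenvalue. The single zero eigenvalue shows the graph is connected. The largest eigenvalue, 6, is at most the vertex count 8.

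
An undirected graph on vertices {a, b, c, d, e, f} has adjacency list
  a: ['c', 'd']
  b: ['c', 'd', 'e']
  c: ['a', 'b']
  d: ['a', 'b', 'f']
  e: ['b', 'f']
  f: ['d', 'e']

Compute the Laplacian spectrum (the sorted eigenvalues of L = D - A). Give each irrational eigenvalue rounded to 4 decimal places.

[0, 1, 2, 3, 3, 5]

With the vertex order [a, b, c, d, e, f], the degrees are [2, 3, 2, 3, 2, 2], giving D = diag(2, 3, 2, 3, 2, 2) and L = D - A. Diagonalising L (or applying a numerical eigensolver to the 6x6 matrix) gives the spectrum above. The single zero eigenvalue shows the graph is connected. By the matrix-tree theorem the graph has (1/6) * product of the nonzero eigenvalues = 15 spanning trees.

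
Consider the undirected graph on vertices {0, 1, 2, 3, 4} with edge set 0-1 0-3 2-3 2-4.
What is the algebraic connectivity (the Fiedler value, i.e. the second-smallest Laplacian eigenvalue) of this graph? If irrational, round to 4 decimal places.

Reading degrees in the order [0, 1, 2, 3, 4] gives [2, 1, 2, 2, 1]; set D = diag(2, 1, 2, 2, 1) and form L = D - A. Computing the eigenvalues of L and sorting gives [0, 0.3820, 1.3820, 2.6180, 3.6180]. The Fiedler value lambda_2 = 0.3820 is strictly positive, so the graph is connected. By the matrix-tree theorem the graph has (1/5) * product of the nonzero eigenvalues = 1 spanning tree.

0.3820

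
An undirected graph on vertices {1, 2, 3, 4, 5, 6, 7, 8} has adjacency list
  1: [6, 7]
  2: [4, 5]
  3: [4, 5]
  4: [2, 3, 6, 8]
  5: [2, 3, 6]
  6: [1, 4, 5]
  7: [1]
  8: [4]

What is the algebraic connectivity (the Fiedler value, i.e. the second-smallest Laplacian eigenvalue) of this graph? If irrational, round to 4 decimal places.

0.3657

Each diagonal entry of L is the vertex degree and each off-diagonal entry is -1 where an edge is present, 0 otherwise; in the order [1, 2, 3, 4, 5, 6, 7, 8] the diagonal is [2, 2, 2, 4, 3, 3, 1, 1]. Computing the eigenvalues of L and sorting gives [0, 0.3657, 0.9458, 2, 2, 3.2943, 3.6988, 5.6954]. The Fiedler value lambda_2 = 0.3657 is strictly positive, so the graph is connected. The eigenvalues sum to 18, which equals trace(L) = 2|E|.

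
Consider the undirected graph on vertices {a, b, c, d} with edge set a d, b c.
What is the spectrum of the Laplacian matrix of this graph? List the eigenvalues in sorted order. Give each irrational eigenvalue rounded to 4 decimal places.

[0, 0, 2, 2]

Each diagonal entry of L is the vertex degree and each off-diagonal entry is -1 where an edge is present, 0 otherwise; in the order [a, b, c, d] the diagonal is [1, 1, 1, 1]. L is symmetric positive semidefinite, so every eigenvalue is real and nonnegative. The 2 zero eigenvalues correspond to the 2 connected components. There are 2 zeros in the spectrum, matching the 2 components.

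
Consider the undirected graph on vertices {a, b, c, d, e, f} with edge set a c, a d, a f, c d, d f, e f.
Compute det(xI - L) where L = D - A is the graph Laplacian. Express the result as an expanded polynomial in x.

x^6 - 12x^5 + 50x^4 - 82x^3 + 40x^2

With the vertex order [a, b, c, d, e, f], the degrees are [3, 0, 2, 3, 1, 3], giving D = diag(3, 0, 2, 3, 1, 3) and L = D - A. L has integer entries, so p(x) = det(xI - L) has integer coefficients. Expanding the determinant yields x^6 - 12x^5 + 50x^4 - 82x^3 + 40x^2. Since p(0) = det(-L) = 0, x divides p(x).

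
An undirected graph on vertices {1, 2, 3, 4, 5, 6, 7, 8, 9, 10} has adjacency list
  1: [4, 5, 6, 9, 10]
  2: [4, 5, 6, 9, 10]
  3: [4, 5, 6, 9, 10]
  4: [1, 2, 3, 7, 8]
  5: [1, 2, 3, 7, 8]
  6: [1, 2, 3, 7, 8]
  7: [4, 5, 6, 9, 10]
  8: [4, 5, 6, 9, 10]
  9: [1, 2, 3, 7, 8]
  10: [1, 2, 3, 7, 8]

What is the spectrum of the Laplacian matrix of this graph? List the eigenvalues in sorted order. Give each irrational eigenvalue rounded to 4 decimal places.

[0, 5, 5, 5, 5, 5, 5, 5, 5, 10]

Reading degrees in the order [1, 2, 3, 4, 5, 6, 7, 8, 9, 10] gives [5, 5, 5, 5, 5, 5, 5, 5, 5, 5]; set D = diag(5, 5, 5, 5, 5, 5, 5, 5, 5, 5) and form L = D - A. Diagonalising L (or applying a numerical eigensolver to the 10x10 matrix) gives the spectrum above.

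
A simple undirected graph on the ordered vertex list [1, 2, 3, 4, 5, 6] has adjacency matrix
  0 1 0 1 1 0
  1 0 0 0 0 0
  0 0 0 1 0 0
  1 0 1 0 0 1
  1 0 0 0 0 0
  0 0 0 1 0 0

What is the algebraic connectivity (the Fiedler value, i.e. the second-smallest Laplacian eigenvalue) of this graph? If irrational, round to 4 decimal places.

0.4384

Reading degrees in the order [1, 2, 3, 4, 5, 6] gives [3, 1, 1, 3, 1, 1]; set D = diag(3, 1, 1, 3, 1, 1) and form L = D - A. Computing the eigenvalues of L and sorting gives [0, 0.4384, 1, 1, 3, 4.5616]. The Fiedler value lambda_2 = 0.4384 is strictly positive, so the graph is connected. By the matrix-tree theorem the graph has (1/6) * product of the nonzero eigenvalues = 1 spanning tree.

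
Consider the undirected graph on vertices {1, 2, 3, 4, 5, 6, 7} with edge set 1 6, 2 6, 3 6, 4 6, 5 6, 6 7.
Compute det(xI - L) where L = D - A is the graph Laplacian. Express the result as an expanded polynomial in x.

Each diagonal entry of L is the vertex degree and each off-diagonal entry is -1 where an edge is present, 0 otherwise; in the order [1, 2, 3, 4, 5, 6, 7] the diagonal is [1, 1, 1, 1, 1, 6, 1]. The eigenvalues of L are [0, 1, 1, 1, 1, 1, 7]; the characteristic polynomial is the product of (x - lambda_i), which multiplies out to x^7 - 12x^6 + 45x^5 - 80x^4 + 75x^3 - 36x^2 + 7x. The constant term is 0 because L is singular (the all-ones vector lies in its kernel). The largest eigenvalue, 7, is at most the vertex count 7. The eigenvalues sum to 12, which equals trace(L) = 2|E|.

x^7 - 12x^6 + 45x^5 - 80x^4 + 75x^3 - 36x^2 + 7x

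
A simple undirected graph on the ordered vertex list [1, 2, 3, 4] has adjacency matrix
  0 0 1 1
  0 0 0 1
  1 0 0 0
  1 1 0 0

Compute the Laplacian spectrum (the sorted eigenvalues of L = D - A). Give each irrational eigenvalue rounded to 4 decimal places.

[0, 0.5858, 2, 3.4142]

With the vertex order [1, 2, 3, 4], the degrees are [2, 1, 1, 2], giving D = diag(2, 1, 1, 2) and L = D - A. Diagonalising L (or applying a numerical eigensolver to the 4x4 matrix) gives the spectrum above. The single zero eigenvalue shows the graph is connected. There is one zero in the spectrum, matching the 1 component.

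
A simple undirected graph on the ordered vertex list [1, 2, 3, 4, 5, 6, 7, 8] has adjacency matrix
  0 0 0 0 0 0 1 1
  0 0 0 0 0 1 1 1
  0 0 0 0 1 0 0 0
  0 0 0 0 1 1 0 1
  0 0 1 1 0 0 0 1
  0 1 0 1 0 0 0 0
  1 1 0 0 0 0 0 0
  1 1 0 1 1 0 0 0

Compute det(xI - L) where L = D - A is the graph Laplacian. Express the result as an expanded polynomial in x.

x^8 - 20x^7 + 162x^6 - 684x^5 + 1610x^4 - 2084x^3 + 1348x^2 - 328x

Reading degrees in the order [1, 2, 3, 4, 5, 6, 7, 8] gives [2, 3, 1, 3, 3, 2, 2, 4]; set D = diag(2, 3, 1, 3, 3, 2, 2, 4) and form L = D - A. Computing det(xI - L) by cofactor expansion (or equivalently via sum-over-permutations) gives x^8 - 20x^7 + 162x^6 - 684x^5 + 1610x^4 - 2084x^3 + 1348x^2 - 328x. Since p(0) = det(-L) = 0, x divides p(x). By the matrix-tree theorem the graph has (1/8) * product of the nonzero eigenvalues = 41 spanning trees.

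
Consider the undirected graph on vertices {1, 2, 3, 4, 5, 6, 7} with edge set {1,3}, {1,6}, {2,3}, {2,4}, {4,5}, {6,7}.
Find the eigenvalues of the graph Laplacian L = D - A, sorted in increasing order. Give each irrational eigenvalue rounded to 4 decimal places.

[0, 0.1981, 0.7530, 1.5550, 2.4450, 3.2470, 3.8019]

With the vertex order [1, 2, 3, 4, 5, 6, 7], the degrees are [2, 2, 2, 2, 1, 2, 1], giving D = diag(2, 2, 2, 2, 1, 2, 1) and L = D - A. Since every row of L sums to 0, the all-ones vector is in the kernel and 0 is an eigenvalue. The single zero eigenvalue shows the graph is connected. The eigenvalues sum to 12, which equals trace(L) = 2|E|.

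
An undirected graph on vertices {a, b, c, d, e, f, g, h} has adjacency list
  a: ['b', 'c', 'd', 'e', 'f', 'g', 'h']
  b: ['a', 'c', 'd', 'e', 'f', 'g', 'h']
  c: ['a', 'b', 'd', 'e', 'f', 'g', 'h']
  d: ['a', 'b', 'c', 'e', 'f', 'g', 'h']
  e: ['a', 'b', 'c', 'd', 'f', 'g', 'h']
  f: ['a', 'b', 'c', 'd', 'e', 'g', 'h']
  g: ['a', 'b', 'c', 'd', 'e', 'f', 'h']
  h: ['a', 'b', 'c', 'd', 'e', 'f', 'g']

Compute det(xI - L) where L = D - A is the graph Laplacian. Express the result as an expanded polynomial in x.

Each diagonal entry of L is the vertex degree and each off-diagonal entry is -1 where an edge is present, 0 otherwise; in the order [a, b, c, d, e, f, g, h] the diagonal is [7, 7, 7, 7, 7, 7, 7, 7]. Computing det(xI - L) by cofactor expansion (or equivalently via sum-over-permutations) gives x^8 - 56x^7 + 1344x^6 - 17920x^5 + 143360x^4 - 688128x^3 + 1835008x^2 - 2097152x. The coefficient of x^7 equals -trace(L) = -56, matching the sum of degrees. The largest eigenvalue, 8, is at most the vertex count 8. There is one zero in the spectrum, matching the 1 component.

x^8 - 56x^7 + 1344x^6 - 17920x^5 + 143360x^4 - 688128x^3 + 1835008x^2 - 2097152x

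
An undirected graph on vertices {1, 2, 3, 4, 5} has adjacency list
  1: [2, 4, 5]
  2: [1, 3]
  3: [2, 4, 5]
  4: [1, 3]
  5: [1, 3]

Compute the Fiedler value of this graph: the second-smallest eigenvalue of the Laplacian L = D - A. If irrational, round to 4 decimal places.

2

Reading degrees in the order [1, 2, 3, 4, 5] gives [3, 2, 3, 2, 2]; set D = diag(3, 2, 3, 2, 2) and form L = D - A. The smallest Laplacian eigenvalue is always 0. The next one, lambda_2 = 2, measures how hard the graph is to disconnect: larger values mean better connectivity.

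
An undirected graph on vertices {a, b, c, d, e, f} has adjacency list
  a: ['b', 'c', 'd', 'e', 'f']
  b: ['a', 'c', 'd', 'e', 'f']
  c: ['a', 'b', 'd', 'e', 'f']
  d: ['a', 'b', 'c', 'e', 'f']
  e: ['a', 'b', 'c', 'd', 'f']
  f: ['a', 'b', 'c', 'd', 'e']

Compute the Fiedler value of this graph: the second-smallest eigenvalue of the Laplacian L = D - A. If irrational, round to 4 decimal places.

Reading degrees in the order [a, b, c, d, e, f] gives [5, 5, 5, 5, 5, 5]; set D = diag(5, 5, 5, 5, 5, 5) and form L = D - A. The smallest Laplacian eigenvalue is always 0. The next one, lambda_2 = 6, measures how hard the graph is to disconnect: larger values mean better connectivity. The eigenvalues sum to 30, which equals trace(L) = 2|E|.

6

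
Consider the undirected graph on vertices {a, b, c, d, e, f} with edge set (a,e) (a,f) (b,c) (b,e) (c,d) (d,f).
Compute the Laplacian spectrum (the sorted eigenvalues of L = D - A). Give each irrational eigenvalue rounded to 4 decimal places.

Each diagonal entry of L is the vertex degree and each off-diagonal entry is -1 where an edge is present, 0 otherwise; in the order [a, b, c, d, e, f] the diagonal is [2, 2, 2, 2, 2, 2]. The multiplicity of 0 as a Laplacian eigenvalue equals the number of connected components. The eigenvalues sum to 12, which equals trace(L) = 2|E|. By the matrix-tree theorem the graph has (1/6) * product of the nonzero eigenvalues = 6 spanning trees.

[0, 1, 1, 3, 3, 4]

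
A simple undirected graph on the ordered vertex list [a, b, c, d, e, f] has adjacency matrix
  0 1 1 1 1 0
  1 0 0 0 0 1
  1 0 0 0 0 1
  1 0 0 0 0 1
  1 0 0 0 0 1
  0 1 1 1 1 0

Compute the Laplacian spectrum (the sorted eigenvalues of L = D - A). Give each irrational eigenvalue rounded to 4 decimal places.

Each diagonal entry of L is the vertex degree and each off-diagonal entry is -1 where an edge is present, 0 otherwise; in the order [a, b, c, d, e, f] the diagonal is [4, 2, 2, 2, 2, 4]. The multiplicity of 0 as a Laplacian eigenvalue equals the number of connected components. The largest eigenvalue, 6, is at most the vertex count 6.

[0, 2, 2, 2, 4, 6]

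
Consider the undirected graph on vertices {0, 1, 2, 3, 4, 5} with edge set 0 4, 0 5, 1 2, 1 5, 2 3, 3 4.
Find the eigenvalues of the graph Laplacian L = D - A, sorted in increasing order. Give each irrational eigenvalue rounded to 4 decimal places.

[0, 1, 1, 3, 3, 4]

Reading degrees in the order [0, 1, 2, 3, 4, 5] gives [2, 2, 2, 2, 2, 2]; set D = diag(2, 2, 2, 2, 2, 2) and form L = D - A. The multiplicity of 0 as a Laplacian eigenvalue equals the number of connected components. The single zero eigenvalue shows the graph is connected. The largest eigenvalue, 4, is at most the vertex count 6. There is one zero in the spectrum, matching the 1 component.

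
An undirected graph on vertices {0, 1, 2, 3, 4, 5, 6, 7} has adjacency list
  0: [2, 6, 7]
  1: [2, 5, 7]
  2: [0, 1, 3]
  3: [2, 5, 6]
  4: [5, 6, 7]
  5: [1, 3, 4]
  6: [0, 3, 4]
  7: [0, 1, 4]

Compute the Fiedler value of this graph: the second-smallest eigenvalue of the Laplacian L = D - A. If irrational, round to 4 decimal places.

2

With the vertex order [0, 1, 2, 3, 4, 5, 6, 7], the degrees are [3, 3, 3, 3, 3, 3, 3, 3], giving D = diag(3, 3, 3, 3, 3, 3, 3, 3) and L = D - A. The smallest Laplacian eigenvalue is always 0. The next one, lambda_2 = 2, measures how hard the graph is to disconnect: larger values mean better connectivity. The largest eigenvalue, 6, is at most the vertex count 8.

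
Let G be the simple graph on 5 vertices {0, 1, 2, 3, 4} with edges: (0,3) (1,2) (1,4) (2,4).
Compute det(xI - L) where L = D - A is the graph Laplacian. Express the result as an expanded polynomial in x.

With the vertex order [0, 1, 2, 3, 4], the degrees are [1, 2, 2, 1, 2], giving D = diag(1, 2, 2, 1, 2) and L = D - A. L has integer entries, so p(x) = det(xI - L) has integer coefficients. Expanding the determinant yields x^5 - 8x^4 + 21x^3 - 18x^2. The constant term is 0 because L is singular (the all-ones vector lies in its kernel). There are 2 zeros in the spectrum, matching the 2 components.

x^5 - 8x^4 + 21x^3 - 18x^2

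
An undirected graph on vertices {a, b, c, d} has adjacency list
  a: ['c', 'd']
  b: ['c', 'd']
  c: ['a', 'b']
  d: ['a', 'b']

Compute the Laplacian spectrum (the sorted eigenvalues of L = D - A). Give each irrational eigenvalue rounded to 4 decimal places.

Each diagonal entry of L is the vertex degree and each off-diagonal entry is -1 where an edge is present, 0 otherwise; in the order [a, b, c, d] the diagonal is [2, 2, 2, 2]. Diagonalising L (or applying a numerical eigensolver to the 4x4 matrix) gives the spectrum above. The single zero eigenvalue shows the graph is connected. The eigenvalues sum to 8, which equals trace(L) = 2|E|.

[0, 2, 2, 4]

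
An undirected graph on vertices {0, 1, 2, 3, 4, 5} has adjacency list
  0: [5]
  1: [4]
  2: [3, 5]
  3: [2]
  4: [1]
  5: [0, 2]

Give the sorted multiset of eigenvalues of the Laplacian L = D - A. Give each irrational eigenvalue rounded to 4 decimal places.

Each diagonal entry of L is the vertex degree and each off-diagonal entry is -1 where an edge is present, 0 otherwise; in the order [0, 1, 2, 3, 4, 5] the diagonal is [1, 1, 2, 1, 1, 2]. The multiplicity of 0 as a Laplacian eigenvalue equals the number of connected components. The 2 zero eigenvalues correspond to the 2 connected components.

[0, 0, 0.5858, 2, 2, 3.4142]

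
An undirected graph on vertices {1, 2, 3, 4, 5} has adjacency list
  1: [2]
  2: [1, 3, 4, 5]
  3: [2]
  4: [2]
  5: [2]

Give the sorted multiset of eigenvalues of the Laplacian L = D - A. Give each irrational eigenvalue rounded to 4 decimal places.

[0, 1, 1, 1, 5]

Each diagonal entry of L is the vertex degree and each off-diagonal entry is -1 where an edge is present, 0 otherwise; in the order [1, 2, 3, 4, 5] the diagonal is [1, 4, 1, 1, 1]. L is symmetric positive semidefinite, so every eigenvalue is real and nonnegative. The largest eigenvalue, 5, is at most the vertex count 5.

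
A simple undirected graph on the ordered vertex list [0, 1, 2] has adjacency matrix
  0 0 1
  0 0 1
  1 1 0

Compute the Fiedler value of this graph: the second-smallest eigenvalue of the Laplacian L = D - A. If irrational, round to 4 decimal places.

Each diagonal entry of L is the vertex degree and each off-diagonal entry is -1 where an edge is present, 0 otherwise; in the order [0, 1, 2] the diagonal is [1, 1, 2]. The sorted Laplacian eigenvalues are [0, 1, 3]; the algebraic connectivity is the second entry, 1. The largest eigenvalue, 3, is at most the vertex count 3.

1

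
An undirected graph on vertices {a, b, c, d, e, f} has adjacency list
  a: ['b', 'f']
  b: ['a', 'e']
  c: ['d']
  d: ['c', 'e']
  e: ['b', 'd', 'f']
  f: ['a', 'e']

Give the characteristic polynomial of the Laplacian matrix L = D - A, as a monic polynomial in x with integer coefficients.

x^6 - 12x^5 + 53x^4 - 106x^3 + 92x^2 - 24x

Each diagonal entry of L is the vertex degree and each off-diagonal entry is -1 where an edge is present, 0 otherwise; in the order [a, b, c, d, e, f] the diagonal is [2, 2, 1, 2, 3, 2]. L has integer entries, so p(x) = det(xI - L) has integer coefficients. Expanding the determinant yields x^6 - 12x^5 + 53x^4 - 106x^3 + 92x^2 - 24x. The constant term is 0 because L is singular (the all-ones vector lies in its kernel). The eigenvalues sum to 12, which equals trace(L) = 2|E|.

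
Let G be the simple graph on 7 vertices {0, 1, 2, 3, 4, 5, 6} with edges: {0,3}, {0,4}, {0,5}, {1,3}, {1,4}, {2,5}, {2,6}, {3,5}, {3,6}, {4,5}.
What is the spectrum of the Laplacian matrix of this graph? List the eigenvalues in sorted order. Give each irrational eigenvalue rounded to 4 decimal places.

Reading degrees in the order [0, 1, 2, 3, 4, 5, 6] gives [3, 2, 2, 4, 3, 4, 2]; set D = diag(3, 2, 2, 4, 3, 4, 2) and form L = D - A. L is symmetric positive semidefinite, so every eigenvalue is real and nonnegative. The largest eigenvalue, 5.8449, is at most the vertex count 7. By the matrix-tree theorem the graph has (1/7) * product of the nonzero eigenvalues = 85 spanning trees.

[0, 1.0700, 2.0972, 2.6430, 3.6778, 4.6671, 5.8449]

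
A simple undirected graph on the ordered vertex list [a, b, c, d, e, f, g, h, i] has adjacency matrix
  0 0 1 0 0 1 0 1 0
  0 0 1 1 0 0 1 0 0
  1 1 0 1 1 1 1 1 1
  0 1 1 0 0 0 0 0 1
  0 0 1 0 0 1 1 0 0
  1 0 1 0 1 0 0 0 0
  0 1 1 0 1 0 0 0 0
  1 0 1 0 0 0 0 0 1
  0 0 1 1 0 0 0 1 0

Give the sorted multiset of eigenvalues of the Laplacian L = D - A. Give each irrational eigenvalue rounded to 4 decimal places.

With the vertex order [a, b, c, d, e, f, g, h, i], the degrees are [3, 3, 8, 3, 3, 3, 3, 3, 3], giving D = diag(3, 3, 8, 3, 3, 3, 3, 3, 3) and L = D - A. Diagonalising L (or applying a numerical eigensolver to the 9x9 matrix) gives the spectrum above. By the matrix-tree theorem the graph has (1/9) * product of the nonzero eigenvalues = 2205 spanning trees.

[0, 1.5858, 1.5858, 3, 3, 4.4142, 4.4142, 5, 9]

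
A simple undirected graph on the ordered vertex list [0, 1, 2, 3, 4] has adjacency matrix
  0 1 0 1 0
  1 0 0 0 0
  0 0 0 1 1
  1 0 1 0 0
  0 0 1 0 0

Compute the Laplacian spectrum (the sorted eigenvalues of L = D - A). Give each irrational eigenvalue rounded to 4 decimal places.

Reading degrees in the order [0, 1, 2, 3, 4] gives [2, 1, 2, 2, 1]; set D = diag(2, 1, 2, 2, 1) and form L = D - A. Since every row of L sums to 0, the all-ones vector is in the kernel and 0 is an eigenvalue. The largest eigenvalue, 3.6180, is at most the vertex count 5.

[0, 0.3820, 1.3820, 2.6180, 3.6180]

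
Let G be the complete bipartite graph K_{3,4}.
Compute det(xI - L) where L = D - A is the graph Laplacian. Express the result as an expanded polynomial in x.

The graph has 7 vertices and degree multiset [4, 4, 4, 3, 3, 3, 3]; D is the diagonal matrix of degrees and L = D - A. L has integer entries, so p(x) = det(xI - L) has integer coefficients. Expanding the determinant yields x^7 - 24x^6 + 234x^5 - 1192x^4 + 3357x^3 - 4968x^2 + 3024x. The coefficient of x^6 equals -trace(L) = -24, matching the sum of degrees. The eigenvalues sum to 24, which equals trace(L) = 2|E|.

x^7 - 24x^6 + 234x^5 - 1192x^4 + 3357x^3 - 4968x^2 + 3024x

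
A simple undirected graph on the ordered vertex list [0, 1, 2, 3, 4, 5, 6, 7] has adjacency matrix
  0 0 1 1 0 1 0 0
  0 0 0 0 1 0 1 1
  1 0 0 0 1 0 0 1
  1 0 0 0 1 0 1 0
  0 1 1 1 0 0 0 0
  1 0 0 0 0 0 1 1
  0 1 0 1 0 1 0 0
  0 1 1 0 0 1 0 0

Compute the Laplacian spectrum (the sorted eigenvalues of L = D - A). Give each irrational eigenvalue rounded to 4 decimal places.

[0, 2, 2, 2, 4, 4, 4, 6]

With the vertex order [0, 1, 2, 3, 4, 5, 6, 7], the degrees are [3, 3, 3, 3, 3, 3, 3, 3], giving D = diag(3, 3, 3, 3, 3, 3, 3, 3) and L = D - A. L is symmetric positive semidefinite, so every eigenvalue is real and nonnegative. There is one zero in the spectrum, matching the 1 component. By the matrix-tree theorem the graph has (1/8) * product of the nonzero eigenvalues = 384 spanning trees.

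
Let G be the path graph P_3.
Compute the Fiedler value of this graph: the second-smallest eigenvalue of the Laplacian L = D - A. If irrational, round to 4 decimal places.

1

The graph has 3 vertices and degree multiset [2, 1, 1]; D is the diagonal matrix of degrees and L = D - A. The sorted Laplacian eigenvalues are [0, 1, 3]; the algebraic connectivity is the second entry, 1. By the matrix-tree theorem the graph has (1/3) * product of the nonzero eigenvalues = 1 spanning tree.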